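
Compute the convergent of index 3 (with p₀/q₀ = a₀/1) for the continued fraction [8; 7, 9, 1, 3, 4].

578/71

Using pₖ = aₖpₖ₋₁ + pₖ₋₂, qₖ = aₖqₖ₋₁ + qₖ₋₂ (with p₋₁=1, p₋₂=0, q₋₁=0, q₋₂=1):
  k=0: a=8, p=8, q=1
  k=1: a=7, p=57, q=7
  k=2: a=9, p=521, q=64
  k=3: a=1, p=578, q=71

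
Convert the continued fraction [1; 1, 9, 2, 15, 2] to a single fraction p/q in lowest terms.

1278/671

Fold from the inside: start with 2/1.
  15 + 1/2 = 31/2
  2 + 2/31 = 64/31
  9 + 31/64 = 607/64
  1 + 64/607 = 671/607
  1 + 607/671 = 1278/671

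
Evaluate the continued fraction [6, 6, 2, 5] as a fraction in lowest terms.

437/71

Fold from the inside: start with 5/1.
  2 + 1/5 = 11/5
  6 + 5/11 = 71/11
  6 + 11/71 = 437/71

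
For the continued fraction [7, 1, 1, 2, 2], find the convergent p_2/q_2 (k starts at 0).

15/2

Using pₖ = aₖpₖ₋₁ + pₖ₋₂, qₖ = aₖqₖ₋₁ + qₖ₋₂ (with p₋₁=1, p₋₂=0, q₋₁=0, q₋₂=1):
  k=0: a=7, p=7, q=1
  k=1: a=1, p=8, q=1
  k=2: a=1, p=15, q=2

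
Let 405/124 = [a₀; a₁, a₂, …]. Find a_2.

405 = 3·124 + 33   →  a_0 = 3
124 = 3·33 + 25   →  a_1 = 3
33 = 1·25 + 8   →  a_2 = 1

1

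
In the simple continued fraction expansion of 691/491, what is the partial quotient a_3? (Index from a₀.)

5

691 = 1·491 + 200   →  a_0 = 1
491 = 2·200 + 91   →  a_1 = 2
200 = 2·91 + 18   →  a_2 = 2
91 = 5·18 + 1   →  a_3 = 5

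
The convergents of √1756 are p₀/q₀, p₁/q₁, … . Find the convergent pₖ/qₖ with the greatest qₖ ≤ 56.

√1756 = [41; 1, 9, 2, 20, 2, 9, 1, 82, …] (period length 8).
Convergents:
  p_0/q_0 = 41/1
  p_1/q_1 = 42/1
  p_2/q_2 = 419/10
  p_3/q_3 = 880/21
  p_4/q_4 = 18019/430
q_3 = 21 ≤ 56 < 430 = q_4, so the answer is 880/21.

880/21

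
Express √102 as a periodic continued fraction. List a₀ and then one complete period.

[10; 10, 20]

a₀ = ⌊√102⌋ = 10.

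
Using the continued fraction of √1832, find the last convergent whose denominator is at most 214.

4537/106

√1832 = [42; 1, 4, 21, 4, 1, 84, …] (period length 6).
Convergents:
  p_0/q_0 = 42/1
  p_1/q_1 = 43/1
  p_2/q_2 = 214/5
  p_3/q_3 = 4537/106
  p_4/q_4 = 18362/429
q_3 = 106 ≤ 214 < 429 = q_4, so the answer is 4537/106.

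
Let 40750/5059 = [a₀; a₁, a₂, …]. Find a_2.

40750 = 8·5059 + 278   →  a_0 = 8
5059 = 18·278 + 55   →  a_1 = 18
278 = 5·55 + 3   →  a_2 = 5

5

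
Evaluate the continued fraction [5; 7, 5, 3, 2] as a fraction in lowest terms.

1367/266

Using pₖ = aₖpₖ₋₁ + pₖ₋₂ and qₖ = aₖqₖ₋₁ + qₖ₋₂:
  k=0: a=5, p=5, q=1
  k=1: a=7, p=36, q=7
  k=2: a=5, p=185, q=36
  k=3: a=3, p=591, q=115
  k=4: a=2, p=1367, q=266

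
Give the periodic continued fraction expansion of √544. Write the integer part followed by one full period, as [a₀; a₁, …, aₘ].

[23; 3, 11, 3, 46]

a₀ = ⌊√544⌋ = 23.
With m₀=0, d₀=1 and mₖ₊₁ = dₖaₖ − mₖ, dₖ₊₁ = (n − mₖ₊₁²)/dₖ, aₖ₊₁ = ⌊(a₀+mₖ₊₁)/dₖ₊₁⌋:
  k=1: m=23, d=15, a=3
  k=2: m=22, d=4, a=11
  k=3: m=22, d=15, a=3
  k=4: m=23, d=1, a=46
d=1 and a=2a₀=46 at k=4, so the next step gives (m, d) = (23, 15) again — its k=1 value — and the period has length 4.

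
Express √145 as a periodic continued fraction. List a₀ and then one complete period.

a₀ = ⌊√145⌋ = 12.
With m₀=0, d₀=1 and mₖ₊₁ = dₖaₖ − mₖ, dₖ₊₁ = (n − mₖ₊₁²)/dₖ, aₖ₊₁ = ⌊(a₀+mₖ₊₁)/dₖ₊₁⌋:
  k=1: m=12, d=1, a=24
d=1 and a=2a₀=24 at k=1, so the next step gives (m, d) = (12, 1) again — its k=1 value — and the period has length 1.

[12; 24]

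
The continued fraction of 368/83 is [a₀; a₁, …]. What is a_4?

368 = 4·83 + 36   →  a_0 = 4
83 = 2·36 + 11   →  a_1 = 2
36 = 3·11 + 3   →  a_2 = 3
11 = 3·3 + 2   →  a_3 = 3
3 = 1·2 + 1   →  a_4 = 1

1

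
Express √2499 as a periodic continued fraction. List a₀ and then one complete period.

[49; 1, 98]

a₀ = ⌊√2499⌋ = 49.
With m₀=0, d₀=1 and mₖ₊₁ = dₖaₖ − mₖ, dₖ₊₁ = (n − mₖ₊₁²)/dₖ, aₖ₊₁ = ⌊(a₀+mₖ₊₁)/dₖ₊₁⌋:
  k=1: m=49, d=98, a=1
  k=2: m=49, d=1, a=98
d=1 and a=2a₀=98 at k=2, so the next step gives (m, d) = (49, 98) again — its k=1 value — and the period has length 2.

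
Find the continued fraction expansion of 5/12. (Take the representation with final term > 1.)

[0; 2, 2, 2]

5 = 0*12 + 5
12 = 2*5 + 2
5 = 2*2 + 1
2 = 2*1 + 0  (stop)
So 5/12 = [0; 2, 2, 2].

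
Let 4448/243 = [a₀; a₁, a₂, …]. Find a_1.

3

4448 = 18·243 + 74   →  a_0 = 18
243 = 3·74 + 21   →  a_1 = 3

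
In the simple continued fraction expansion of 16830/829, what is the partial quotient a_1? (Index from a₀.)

16830 = 20·829 + 250   →  a_0 = 20
829 = 3·250 + 79   →  a_1 = 3

3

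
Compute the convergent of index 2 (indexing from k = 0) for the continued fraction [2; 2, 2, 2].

Using pₖ = aₖpₖ₋₁ + pₖ₋₂, qₖ = aₖqₖ₋₁ + qₖ₋₂ (with p₋₁=1, p₋₂=0, q₋₁=0, q₋₂=1):
  k=0: a=2, p=2, q=1
  k=1: a=2, p=5, q=2
  k=2: a=2, p=12, q=5

12/5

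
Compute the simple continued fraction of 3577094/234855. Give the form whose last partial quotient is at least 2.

3577094 = 15·234855 + 54269
234855 = 4·54269 + 17779
54269 = 3·17779 + 932
17779 = 19·932 + 71
932 = 13·71 + 9
71 = 7·9 + 8
9 = 1·8 + 1
8 = 8·1 + 0  (stop)
So 3577094/234855 = [15; 4, 3, 19, 13, 7, 1, 8].

[15; 4, 3, 19, 13, 7, 1, 8]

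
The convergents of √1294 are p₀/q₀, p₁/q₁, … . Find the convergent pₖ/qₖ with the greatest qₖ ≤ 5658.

93204/2591

√1294 = [35; 1, 34, 1, 70, …] (period length 4).
Convergents:
  p_0/q_0 = 35/1
  p_1/q_1 = 36/1
  p_2/q_2 = 1259/35
  p_3/q_3 = 1295/36
  p_4/q_4 = 91909/2555
  p_5/q_5 = 93204/2591
  p_6/q_6 = 3260845/90649
q_5 = 2591 ≤ 5658 < 90649 = q_6, so the answer is 93204/2591.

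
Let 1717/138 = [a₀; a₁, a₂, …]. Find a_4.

4

1717 = 12·138 + 61   →  a_0 = 12
138 = 2·61 + 16   →  a_1 = 2
61 = 3·16 + 13   →  a_2 = 3
16 = 1·13 + 3   →  a_3 = 1
13 = 4·3 + 1   →  a_4 = 4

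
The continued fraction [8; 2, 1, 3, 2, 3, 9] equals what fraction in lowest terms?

Fold from the inside: start with 9/1.
  3 + 1/9 = 28/9
  2 + 9/28 = 65/28
  3 + 28/65 = 223/65
  1 + 65/223 = 288/223
  2 + 223/288 = 799/288
  8 + 288/799 = 6680/799

6680/799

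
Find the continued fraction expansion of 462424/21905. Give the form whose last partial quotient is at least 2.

462424 = 21·21905 + 2419
21905 = 9·2419 + 134
2419 = 18·134 + 7
134 = 19·7 + 1
7 = 7·1 + 0  (stop)
So 462424/21905 = [21; 9, 18, 19, 7].

[21; 9, 18, 19, 7]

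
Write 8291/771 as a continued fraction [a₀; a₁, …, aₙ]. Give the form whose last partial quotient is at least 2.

[10; 1, 3, 17, 3, 1, 2]

8291 = 10·771 + 581
771 = 1·581 + 190
581 = 3·190 + 11
190 = 17·11 + 3
11 = 3·3 + 2
3 = 1·2 + 1
2 = 2·1 + 0  (stop)
So 8291/771 = [10; 1, 3, 17, 3, 1, 2].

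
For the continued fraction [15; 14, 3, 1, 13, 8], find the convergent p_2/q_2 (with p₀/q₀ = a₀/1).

Using pₖ = aₖpₖ₋₁ + pₖ₋₂, qₖ = aₖqₖ₋₁ + qₖ₋₂ (with p₋₁=1, p₋₂=0, q₋₁=0, q₋₂=1):
  k=0: a=15, p=15, q=1
  k=1: a=14, p=211, q=14
  k=2: a=3, p=648, q=43

648/43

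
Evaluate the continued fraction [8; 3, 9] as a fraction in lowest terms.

233/28

Fold from the inside: start with 9/1.
  3 + 1/9 = 28/9
  8 + 9/28 = 233/28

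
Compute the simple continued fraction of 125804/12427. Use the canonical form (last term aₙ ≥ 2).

125804 = 10×12427 + 1534
12427 = 8×1534 + 155
1534 = 9×155 + 139
155 = 1×139 + 16
139 = 8×16 + 11
16 = 1×11 + 5
11 = 2×5 + 1
5 = 5×1 + 0  (stop)
So 125804/12427 = [10; 8, 9, 1, 8, 1, 2, 5].

[10; 8, 9, 1, 8, 1, 2, 5]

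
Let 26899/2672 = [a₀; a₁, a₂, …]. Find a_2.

1

26899 = 10·2672 + 179   →  a_0 = 10
2672 = 14·179 + 166   →  a_1 = 14
179 = 1·166 + 13   →  a_2 = 1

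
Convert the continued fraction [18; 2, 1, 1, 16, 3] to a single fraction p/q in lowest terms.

4673/254

Fold from the inside: start with 3/1.
  16 + 1/3 = 49/3
  1 + 3/49 = 52/49
  1 + 49/52 = 101/52
  2 + 52/101 = 254/101
  18 + 101/254 = 4673/254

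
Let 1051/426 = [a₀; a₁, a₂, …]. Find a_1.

2

1051 = 2·426 + 199   →  a_0 = 2
426 = 2·199 + 28   →  a_1 = 2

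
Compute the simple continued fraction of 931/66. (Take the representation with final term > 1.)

[14; 9, 2, 3]

931 = 14*66 + 7
66 = 9*7 + 3
7 = 2*3 + 1
3 = 3*1 + 0  (stop)
So 931/66 = [14; 9, 2, 3].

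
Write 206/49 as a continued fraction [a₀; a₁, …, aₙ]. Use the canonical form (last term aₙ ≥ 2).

206 = 4·49 + 10
49 = 4·10 + 9
10 = 1·9 + 1
9 = 9·1 + 0  (stop)
So 206/49 = [4; 4, 1, 9].

[4; 4, 1, 9]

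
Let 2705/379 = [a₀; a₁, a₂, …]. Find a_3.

2

2705 = 7·379 + 52   →  a_0 = 7
379 = 7·52 + 15   →  a_1 = 7
52 = 3·15 + 7   →  a_2 = 3
15 = 2·7 + 1   →  a_3 = 2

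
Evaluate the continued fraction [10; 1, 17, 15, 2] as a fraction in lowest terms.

Fold from the inside: start with 2/1.
  15 + 1/2 = 31/2
  17 + 2/31 = 529/31
  1 + 31/529 = 560/529
  10 + 529/560 = 6129/560

6129/560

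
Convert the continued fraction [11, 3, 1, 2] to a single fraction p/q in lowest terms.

124/11

Using pₖ = aₖpₖ₋₁ + pₖ₋₂ and qₖ = aₖqₖ₋₁ + qₖ₋₂:
  k=0: a=11, p=11, q=1
  k=1: a=3, p=34, q=3
  k=2: a=1, p=45, q=4
  k=3: a=2, p=124, q=11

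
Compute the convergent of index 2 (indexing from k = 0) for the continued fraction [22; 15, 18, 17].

5980/271

Using pₖ = aₖpₖ₋₁ + pₖ₋₂, qₖ = aₖqₖ₋₁ + qₖ₋₂ (with p₋₁=1, p₋₂=0, q₋₁=0, q₋₂=1):
  k=0: a=22, p=22, q=1
  k=1: a=15, p=331, q=15
  k=2: a=18, p=5980, q=271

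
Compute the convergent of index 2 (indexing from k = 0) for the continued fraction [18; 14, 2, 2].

524/29

Using pₖ = aₖpₖ₋₁ + pₖ₋₂, qₖ = aₖqₖ₋₁ + qₖ₋₂ (with p₋₁=1, p₋₂=0, q₋₁=0, q₋₂=1):
  k=0: a=18, p=18, q=1
  k=1: a=14, p=253, q=14
  k=2: a=2, p=524, q=29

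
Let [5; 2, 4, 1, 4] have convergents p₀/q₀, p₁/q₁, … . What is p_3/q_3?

60/11

Using pₖ = aₖpₖ₋₁ + pₖ₋₂, qₖ = aₖqₖ₋₁ + qₖ₋₂ (with p₋₁=1, p₋₂=0, q₋₁=0, q₋₂=1):
  k=0: a=5, p=5, q=1
  k=1: a=2, p=11, q=2
  k=2: a=4, p=49, q=9
  k=3: a=1, p=60, q=11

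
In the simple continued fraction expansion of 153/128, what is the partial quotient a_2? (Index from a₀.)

153 = 1·128 + 25   →  a_0 = 1
128 = 5·25 + 3   →  a_1 = 5
25 = 8·3 + 1   →  a_2 = 8

8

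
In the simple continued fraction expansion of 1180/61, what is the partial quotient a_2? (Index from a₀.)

1180 = 19·61 + 21   →  a_0 = 19
61 = 2·21 + 19   →  a_1 = 2
21 = 1·19 + 2   →  a_2 = 1

1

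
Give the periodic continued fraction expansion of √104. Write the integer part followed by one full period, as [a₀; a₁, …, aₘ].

a₀ = ⌊√104⌋ = 10.
With m₀=0, d₀=1 and mₖ₊₁ = dₖaₖ − mₖ, dₖ₊₁ = (n − mₖ₊₁²)/dₖ, aₖ₊₁ = ⌊(a₀+mₖ₊₁)/dₖ₊₁⌋:
  k=1: m=10, d=4, a=5
  k=2: m=10, d=1, a=20
d=1 and a=2a₀=20 at k=2, so the next step gives (m, d) = (10, 4) again — its k=1 value — and the period has length 2.

[10; 5, 20]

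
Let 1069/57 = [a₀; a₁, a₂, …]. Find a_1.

1069 = 18·57 + 43   →  a_0 = 18
57 = 1·43 + 14   →  a_1 = 1

1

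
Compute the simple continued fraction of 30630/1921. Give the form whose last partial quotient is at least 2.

[15; 1, 17, 8, 6, 2]

30630 = 15·1921 + 1815
1921 = 1·1815 + 106
1815 = 17·106 + 13
106 = 8·13 + 2
13 = 6·2 + 1
2 = 2·1 + 0  (stop)
So 30630/1921 = [15; 1, 17, 8, 6, 2].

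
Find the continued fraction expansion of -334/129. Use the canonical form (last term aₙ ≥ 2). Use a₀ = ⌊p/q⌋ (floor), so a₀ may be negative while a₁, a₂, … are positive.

-334 = -3·129 + 53
129 = 2·53 + 23
53 = 2·23 + 7
23 = 3·7 + 2
7 = 3·2 + 1
2 = 2·1 + 0  (stop)
So -334/129 = [-3; 2, 2, 3, 3, 2].

[-3; 2, 2, 3, 3, 2]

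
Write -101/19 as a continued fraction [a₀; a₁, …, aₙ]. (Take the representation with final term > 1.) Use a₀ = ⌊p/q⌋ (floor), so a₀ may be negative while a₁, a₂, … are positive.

-101 = -6*19 + 13
19 = 1*13 + 6
13 = 2*6 + 1
6 = 6*1 + 0  (stop)
So -101/19 = [-6; 1, 2, 6].

[-6; 1, 2, 6]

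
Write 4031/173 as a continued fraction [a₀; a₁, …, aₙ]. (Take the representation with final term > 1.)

[23; 3, 3, 17]

4031 = 23×173 + 52
173 = 3×52 + 17
52 = 3×17 + 1
17 = 17×1 + 0  (stop)
So 4031/173 = [23; 3, 3, 17].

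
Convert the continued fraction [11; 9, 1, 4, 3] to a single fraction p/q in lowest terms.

Fold from the inside: start with 3/1.
  4 + 1/3 = 13/3
  1 + 3/13 = 16/13
  9 + 13/16 = 157/16
  11 + 16/157 = 1743/157

1743/157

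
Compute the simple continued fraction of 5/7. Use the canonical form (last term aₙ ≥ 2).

[0; 1, 2, 2]

5 = 0×7 + 5
7 = 1×5 + 2
5 = 2×2 + 1
2 = 2×1 + 0  (stop)
So 5/7 = [0; 1, 2, 2].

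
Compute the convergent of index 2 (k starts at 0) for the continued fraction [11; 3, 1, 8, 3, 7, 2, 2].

Using pₖ = aₖpₖ₋₁ + pₖ₋₂, qₖ = aₖqₖ₋₁ + qₖ₋₂ (with p₋₁=1, p₋₂=0, q₋₁=0, q₋₂=1):
  k=0: a=11, p=11, q=1
  k=1: a=3, p=34, q=3
  k=2: a=1, p=45, q=4

45/4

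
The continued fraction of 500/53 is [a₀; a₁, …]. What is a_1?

500 = 9·53 + 23   →  a_0 = 9
53 = 2·23 + 7   →  a_1 = 2

2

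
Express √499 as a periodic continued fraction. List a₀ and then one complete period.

[22; 2, 1, 21, 1, 2, 44]

a₀ = ⌊√499⌋ = 22.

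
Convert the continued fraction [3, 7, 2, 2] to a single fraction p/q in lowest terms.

Fold from the inside: start with 2/1.
  2 + 1/2 = 5/2
  7 + 2/5 = 37/5
  3 + 5/37 = 116/37

116/37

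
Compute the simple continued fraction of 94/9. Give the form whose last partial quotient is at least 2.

[10; 2, 4]

94 = 10×9 + 4
9 = 2×4 + 1
4 = 4×1 + 0  (stop)
So 94/9 = [10; 2, 4].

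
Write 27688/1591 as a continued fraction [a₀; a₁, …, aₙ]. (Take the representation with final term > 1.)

27688 = 17*1591 + 641
1591 = 2*641 + 309
641 = 2*309 + 23
309 = 13*23 + 10
23 = 2*10 + 3
10 = 3*3 + 1
3 = 3*1 + 0  (stop)
So 27688/1591 = [17; 2, 2, 13, 2, 3, 3].

[17; 2, 2, 13, 2, 3, 3]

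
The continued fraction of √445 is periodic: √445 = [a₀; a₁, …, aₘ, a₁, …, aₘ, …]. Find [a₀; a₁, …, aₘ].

[21; 10, 1, 1, 10, 42]

a₀ = ⌊√445⌋ = 21.
With m₀=0, d₀=1 and mₖ₊₁ = dₖaₖ − mₖ, dₖ₊₁ = (n − mₖ₊₁²)/dₖ, aₖ₊₁ = ⌊(a₀+mₖ₊₁)/dₖ₊₁⌋:
  k=1: m=21, d=4, a=10
  k=2: m=19, d=21, a=1
  k=3: m=2, d=21, a=1
  k=4: m=19, d=4, a=10
  k=5: m=21, d=1, a=42
d=1 and a=2a₀=42 at k=5, so the next step gives (m, d) = (21, 4) again — its k=1 value — and the period has length 5.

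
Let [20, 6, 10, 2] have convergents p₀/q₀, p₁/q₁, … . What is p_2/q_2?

Using pₖ = aₖpₖ₋₁ + pₖ₋₂, qₖ = aₖqₖ₋₁ + qₖ₋₂ (with p₋₁=1, p₋₂=0, q₋₁=0, q₋₂=1):
  k=0: a=20, p=20, q=1
  k=1: a=6, p=121, q=6
  k=2: a=10, p=1230, q=61

1230/61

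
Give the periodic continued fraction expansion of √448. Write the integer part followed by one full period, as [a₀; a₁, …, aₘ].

a₀ = ⌊√448⌋ = 21.
With m₀=0, d₀=1 and mₖ₊₁ = dₖaₖ − mₖ, dₖ₊₁ = (n − mₖ₊₁²)/dₖ, aₖ₊₁ = ⌊(a₀+mₖ₊₁)/dₖ₊₁⌋:
  k=1: m=21, d=7, a=6
  k=2: m=21, d=1, a=42
d=1 and a=2a₀=42 at k=2, so the next step gives (m, d) = (21, 7) again — its k=1 value — and the period has length 2.

[21; 6, 42]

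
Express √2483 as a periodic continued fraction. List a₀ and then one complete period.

a₀ = ⌊√2483⌋ = 49.
With m₀=0, d₀=1 and mₖ₊₁ = dₖaₖ − mₖ, dₖ₊₁ = (n − mₖ₊₁²)/dₖ, aₖ₊₁ = ⌊(a₀+mₖ₊₁)/dₖ₊₁⌋:
  k=1: m=49, d=82, a=1
  k=2: m=33, d=17, a=4
  k=3: m=35, d=74, a=1
  k=4: m=39, d=13, a=6
  k=5: m=39, d=74, a=1
  k=6: m=35, d=17, a=4
  k=7: m=33, d=82, a=1
  k=8: m=49, d=1, a=98
d=1 and a=2a₀=98 at k=8, so the next step gives (m, d) = (49, 82) again — its k=1 value — and the period has length 8.

[49; 1, 4, 1, 6, 1, 4, 1, 98]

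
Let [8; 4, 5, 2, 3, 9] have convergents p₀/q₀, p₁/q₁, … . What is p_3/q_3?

379/46

Using pₖ = aₖpₖ₋₁ + pₖ₋₂, qₖ = aₖqₖ₋₁ + qₖ₋₂ (with p₋₁=1, p₋₂=0, q₋₁=0, q₋₂=1):
  k=0: a=8, p=8, q=1
  k=1: a=4, p=33, q=4
  k=2: a=5, p=173, q=21
  k=3: a=2, p=379, q=46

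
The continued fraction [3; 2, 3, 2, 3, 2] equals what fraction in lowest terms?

Fold from the inside: start with 2/1.
  3 + 1/2 = 7/2
  2 + 2/7 = 16/7
  3 + 7/16 = 55/16
  2 + 16/55 = 126/55
  3 + 55/126 = 433/126

433/126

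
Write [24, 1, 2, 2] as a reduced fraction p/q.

173/7

Using pₖ = aₖpₖ₋₁ + pₖ₋₂ and qₖ = aₖqₖ₋₁ + qₖ₋₂:
  k=0: a=24, p=24, q=1
  k=1: a=1, p=25, q=1
  k=2: a=2, p=74, q=3
  k=3: a=2, p=173, q=7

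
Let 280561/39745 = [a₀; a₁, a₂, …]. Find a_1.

16

280561 = 7·39745 + 2346   →  a_0 = 7
39745 = 16·2346 + 2209   →  a_1 = 16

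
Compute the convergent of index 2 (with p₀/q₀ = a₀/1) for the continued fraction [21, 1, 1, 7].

Using pₖ = aₖpₖ₋₁ + pₖ₋₂, qₖ = aₖqₖ₋₁ + qₖ₋₂ (with p₋₁=1, p₋₂=0, q₋₁=0, q₋₂=1):
  k=0: a=21, p=21, q=1
  k=1: a=1, p=22, q=1
  k=2: a=1, p=43, q=2

43/2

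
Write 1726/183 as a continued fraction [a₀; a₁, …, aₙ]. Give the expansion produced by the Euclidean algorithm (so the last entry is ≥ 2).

1726 = 9*183 + 79
183 = 2*79 + 25
79 = 3*25 + 4
25 = 6*4 + 1
4 = 4*1 + 0  (stop)
So 1726/183 = [9; 2, 3, 6, 4].

[9; 2, 3, 6, 4]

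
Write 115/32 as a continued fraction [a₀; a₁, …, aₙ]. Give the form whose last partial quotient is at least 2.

115 = 3×32 + 19
32 = 1×19 + 13
19 = 1×13 + 6
13 = 2×6 + 1
6 = 6×1 + 0  (stop)
So 115/32 = [3; 1, 1, 2, 6].

[3; 1, 1, 2, 6]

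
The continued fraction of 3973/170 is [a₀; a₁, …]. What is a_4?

3973 = 23·170 + 63   →  a_0 = 23
170 = 2·63 + 44   →  a_1 = 2
63 = 1·44 + 19   →  a_2 = 1
44 = 2·19 + 6   →  a_3 = 2
19 = 3·6 + 1   →  a_4 = 3

3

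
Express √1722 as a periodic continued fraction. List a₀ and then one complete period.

a₀ = ⌊√1722⌋ = 41.
With m₀=0, d₀=1 and mₖ₊₁ = dₖaₖ − mₖ, dₖ₊₁ = (n − mₖ₊₁²)/dₖ, aₖ₊₁ = ⌊(a₀+mₖ₊₁)/dₖ₊₁⌋:
  k=1: m=41, d=41, a=2
  k=2: m=41, d=1, a=82
d=1 and a=2a₀=82 at k=2, so the next step gives (m, d) = (41, 41) again — its k=1 value — and the period has length 2.

[41; 2, 82]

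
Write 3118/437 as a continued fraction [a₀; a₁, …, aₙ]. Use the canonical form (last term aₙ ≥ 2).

[7; 7, 2, 2, 5, 2]

3118 = 7×437 + 59
437 = 7×59 + 24
59 = 2×24 + 11
24 = 2×11 + 2
11 = 5×2 + 1
2 = 2×1 + 0  (stop)
So 3118/437 = [7; 7, 2, 2, 5, 2].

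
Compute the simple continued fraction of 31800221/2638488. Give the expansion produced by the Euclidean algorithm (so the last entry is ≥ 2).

[12; 19, 14, 2, 15, 17, 18]

31800221 = 12·2638488 + 138365
2638488 = 19·138365 + 9553
138365 = 14·9553 + 4623
9553 = 2·4623 + 307
4623 = 15·307 + 18
307 = 17·18 + 1
18 = 18·1 + 0  (stop)
So 31800221/2638488 = [12; 19, 14, 2, 15, 17, 18].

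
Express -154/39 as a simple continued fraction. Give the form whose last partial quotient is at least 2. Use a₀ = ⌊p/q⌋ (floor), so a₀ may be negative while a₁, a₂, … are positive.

-154 = -4×39 + 2
39 = 19×2 + 1
2 = 2×1 + 0  (stop)
So -154/39 = [-4; 19, 2].

[-4; 19, 2]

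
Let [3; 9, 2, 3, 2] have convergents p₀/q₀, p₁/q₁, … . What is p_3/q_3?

205/66

Using pₖ = aₖpₖ₋₁ + pₖ₋₂, qₖ = aₖqₖ₋₁ + qₖ₋₂ (with p₋₁=1, p₋₂=0, q₋₁=0, q₋₂=1):
  k=0: a=3, p=3, q=1
  k=1: a=9, p=28, q=9
  k=2: a=2, p=59, q=19
  k=3: a=3, p=205, q=66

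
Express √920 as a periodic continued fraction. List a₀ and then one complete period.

[30; 3, 60]

a₀ = ⌊√920⌋ = 30.
With m₀=0, d₀=1 and mₖ₊₁ = dₖaₖ − mₖ, dₖ₊₁ = (n − mₖ₊₁²)/dₖ, aₖ₊₁ = ⌊(a₀+mₖ₊₁)/dₖ₊₁⌋:
  k=1: m=30, d=20, a=3
  k=2: m=30, d=1, a=60
d=1 and a=2a₀=60 at k=2, so the next step gives (m, d) = (30, 20) again — its k=1 value — and the period has length 2.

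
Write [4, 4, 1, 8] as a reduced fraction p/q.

185/44

Using pₖ = aₖpₖ₋₁ + pₖ₋₂ and qₖ = aₖqₖ₋₁ + qₖ₋₂:
  k=0: a=4, p=4, q=1
  k=1: a=4, p=17, q=4
  k=2: a=1, p=21, q=5
  k=3: a=8, p=185, q=44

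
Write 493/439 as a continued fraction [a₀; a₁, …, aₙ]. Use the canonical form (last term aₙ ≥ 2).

[1; 8, 7, 1, 2, 2]

493 = 1·439 + 54
439 = 8·54 + 7
54 = 7·7 + 5
7 = 1·5 + 2
5 = 2·2 + 1
2 = 2·1 + 0  (stop)
So 493/439 = [1; 8, 7, 1, 2, 2].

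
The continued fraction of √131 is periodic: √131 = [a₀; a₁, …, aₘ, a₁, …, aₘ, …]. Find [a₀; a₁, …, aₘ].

[11; 2, 4, 11, 4, 2, 22]

a₀ = ⌊√131⌋ = 11.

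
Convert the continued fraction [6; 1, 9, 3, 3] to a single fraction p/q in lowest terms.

Fold from the inside: start with 3/1.
  3 + 1/3 = 10/3
  9 + 3/10 = 93/10
  1 + 10/93 = 103/93
  6 + 93/103 = 711/103

711/103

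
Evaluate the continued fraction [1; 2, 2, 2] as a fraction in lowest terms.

17/12

Using pₖ = aₖpₖ₋₁ + pₖ₋₂ and qₖ = aₖqₖ₋₁ + qₖ₋₂:
  k=0: a=1, p=1, q=1
  k=1: a=2, p=3, q=2
  k=2: a=2, p=7, q=5
  k=3: a=2, p=17, q=12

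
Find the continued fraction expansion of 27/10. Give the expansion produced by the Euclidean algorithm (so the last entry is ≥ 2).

[2; 1, 2, 3]

27 = 2·10 + 7
10 = 1·7 + 3
7 = 2·3 + 1
3 = 3·1 + 0  (stop)
So 27/10 = [2; 1, 2, 3].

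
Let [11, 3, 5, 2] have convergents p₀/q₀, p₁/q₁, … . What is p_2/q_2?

181/16

Using pₖ = aₖpₖ₋₁ + pₖ₋₂, qₖ = aₖqₖ₋₁ + qₖ₋₂ (with p₋₁=1, p₋₂=0, q₋₁=0, q₋₂=1):
  k=0: a=11, p=11, q=1
  k=1: a=3, p=34, q=3
  k=2: a=5, p=181, q=16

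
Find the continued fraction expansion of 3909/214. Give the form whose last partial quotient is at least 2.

[18; 3, 1, 3, 14]

3909 = 18×214 + 57
214 = 3×57 + 43
57 = 1×43 + 14
43 = 3×14 + 1
14 = 14×1 + 0  (stop)
So 3909/214 = [18; 3, 1, 3, 14].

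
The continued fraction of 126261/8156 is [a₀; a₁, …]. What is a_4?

19

126261 = 15·8156 + 3921   →  a_0 = 15
8156 = 2·3921 + 314   →  a_1 = 2
3921 = 12·314 + 153   →  a_2 = 12
314 = 2·153 + 8   →  a_3 = 2
153 = 19·8 + 1   →  a_4 = 19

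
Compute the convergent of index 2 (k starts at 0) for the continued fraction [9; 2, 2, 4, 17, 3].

47/5

Using pₖ = aₖpₖ₋₁ + pₖ₋₂, qₖ = aₖqₖ₋₁ + qₖ₋₂ (with p₋₁=1, p₋₂=0, q₋₁=0, q₋₂=1):
  k=0: a=9, p=9, q=1
  k=1: a=2, p=19, q=2
  k=2: a=2, p=47, q=5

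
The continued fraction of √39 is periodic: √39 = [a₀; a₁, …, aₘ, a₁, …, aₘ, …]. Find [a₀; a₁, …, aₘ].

a₀ = ⌊√39⌋ = 6.
With m₀=0, d₀=1 and mₖ₊₁ = dₖaₖ − mₖ, dₖ₊₁ = (n − mₖ₊₁²)/dₖ, aₖ₊₁ = ⌊(a₀+mₖ₊₁)/dₖ₊₁⌋:
  k=1: m=6, d=3, a=4
  k=2: m=6, d=1, a=12
d=1 and a=2a₀=12 at k=2, so the next step gives (m, d) = (6, 3) again — its k=1 value — and the period has length 2.

[6; 4, 12]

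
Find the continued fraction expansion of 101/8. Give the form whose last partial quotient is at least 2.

101 = 12*8 + 5
8 = 1*5 + 3
5 = 1*3 + 2
3 = 1*2 + 1
2 = 2*1 + 0  (stop)
So 101/8 = [12; 1, 1, 1, 2].

[12; 1, 1, 1, 2]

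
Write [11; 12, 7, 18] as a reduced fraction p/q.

17089/1542

Fold from the inside: start with 18/1.
  7 + 1/18 = 127/18
  12 + 18/127 = 1542/127
  11 + 127/1542 = 17089/1542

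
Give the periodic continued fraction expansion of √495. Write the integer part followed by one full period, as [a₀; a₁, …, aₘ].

a₀ = ⌊√495⌋ = 22.
With m₀=0, d₀=1 and mₖ₊₁ = dₖaₖ − mₖ, dₖ₊₁ = (n − mₖ₊₁²)/dₖ, aₖ₊₁ = ⌊(a₀+mₖ₊₁)/dₖ₊₁⌋:
  k=1: m=22, d=11, a=4
  k=2: m=22, d=1, a=44
d=1 and a=2a₀=44 at k=2, so the next step gives (m, d) = (22, 11) again — its k=1 value — and the period has length 2.

[22; 4, 44]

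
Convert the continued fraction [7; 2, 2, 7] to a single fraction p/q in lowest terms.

Fold from the inside: start with 7/1.
  2 + 1/7 = 15/7
  2 + 7/15 = 37/15
  7 + 15/37 = 274/37

274/37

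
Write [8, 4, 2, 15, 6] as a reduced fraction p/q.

Using pₖ = aₖpₖ₋₁ + pₖ₋₂ and qₖ = aₖqₖ₋₁ + qₖ₋₂:
  k=0: a=8, p=8, q=1
  k=1: a=4, p=33, q=4
  k=2: a=2, p=74, q=9
  k=3: a=15, p=1143, q=139
  k=4: a=6, p=6932, q=843

6932/843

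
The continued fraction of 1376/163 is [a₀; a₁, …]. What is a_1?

2

1376 = 8·163 + 72   →  a_0 = 8
163 = 2·72 + 19   →  a_1 = 2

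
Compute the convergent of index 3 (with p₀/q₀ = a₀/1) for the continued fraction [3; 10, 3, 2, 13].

Using pₖ = aₖpₖ₋₁ + pₖ₋₂, qₖ = aₖqₖ₋₁ + qₖ₋₂ (with p₋₁=1, p₋₂=0, q₋₁=0, q₋₂=1):
  k=0: a=3, p=3, q=1
  k=1: a=10, p=31, q=10
  k=2: a=3, p=96, q=31
  k=3: a=2, p=223, q=72

223/72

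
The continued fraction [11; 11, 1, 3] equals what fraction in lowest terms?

521/47

Using pₖ = aₖpₖ₋₁ + pₖ₋₂ and qₖ = aₖqₖ₋₁ + qₖ₋₂:
  k=0: a=11, p=11, q=1
  k=1: a=11, p=122, q=11
  k=2: a=1, p=133, q=12
  k=3: a=3, p=521, q=47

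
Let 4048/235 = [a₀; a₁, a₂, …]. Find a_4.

3

4048 = 17·235 + 53   →  a_0 = 17
235 = 4·53 + 23   →  a_1 = 4
53 = 2·23 + 7   →  a_2 = 2
23 = 3·7 + 2   →  a_3 = 3
7 = 3·2 + 1   →  a_4 = 3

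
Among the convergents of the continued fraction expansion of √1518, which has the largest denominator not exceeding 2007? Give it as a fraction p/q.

77962/2001

√1518 = [38; 1, 24, 1, 76, …] (period length 4).
Convergents:
  p_0/q_0 = 38/1
  p_1/q_1 = 39/1
  p_2/q_2 = 974/25
  p_3/q_3 = 1013/26
  p_4/q_4 = 77962/2001
  p_5/q_5 = 78975/2027
q_4 = 2001 ≤ 2007 < 2027 = q_5, so the answer is 77962/2001.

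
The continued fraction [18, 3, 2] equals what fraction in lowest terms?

128/7

Fold from the inside: start with 2/1.
  3 + 1/2 = 7/2
  18 + 2/7 = 128/7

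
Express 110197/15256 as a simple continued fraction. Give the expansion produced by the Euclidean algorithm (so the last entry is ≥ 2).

[7; 4, 2, 12, 3, 3, 13]

110197 = 7·15256 + 3405
15256 = 4·3405 + 1636
3405 = 2·1636 + 133
1636 = 12·133 + 40
133 = 3·40 + 13
40 = 3·13 + 1
13 = 13·1 + 0  (stop)
So 110197/15256 = [7; 4, 2, 12, 3, 3, 13].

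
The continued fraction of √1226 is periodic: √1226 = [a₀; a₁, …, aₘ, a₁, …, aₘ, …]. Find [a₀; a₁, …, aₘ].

a₀ = ⌊√1226⌋ = 35.
With m₀=0, d₀=1 and mₖ₊₁ = dₖaₖ − mₖ, dₖ₊₁ = (n − mₖ₊₁²)/dₖ, aₖ₊₁ = ⌊(a₀+mₖ₊₁)/dₖ₊₁⌋:
  k=1: m=35, d=1, a=70
d=1 and a=2a₀=70 at k=1, so the next step gives (m, d) = (35, 1) again — its k=1 value — and the period has length 1.

[35; 70]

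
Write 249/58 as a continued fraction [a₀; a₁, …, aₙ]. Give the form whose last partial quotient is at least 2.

[4; 3, 2, 2, 3]

249 = 4·58 + 17
58 = 3·17 + 7
17 = 2·7 + 3
7 = 2·3 + 1
3 = 3·1 + 0  (stop)
So 249/58 = [4; 3, 2, 2, 3].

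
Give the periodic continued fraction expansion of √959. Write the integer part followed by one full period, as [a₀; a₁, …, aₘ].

[30; 1, 29, 1, 60]

a₀ = ⌊√959⌋ = 30.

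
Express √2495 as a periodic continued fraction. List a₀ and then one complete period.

[49; 1, 18, 1, 98]

a₀ = ⌊√2495⌋ = 49.
With m₀=0, d₀=1 and mₖ₊₁ = dₖaₖ − mₖ, dₖ₊₁ = (n − mₖ₊₁²)/dₖ, aₖ₊₁ = ⌊(a₀+mₖ₊₁)/dₖ₊₁⌋:
  k=1: m=49, d=94, a=1
  k=2: m=45, d=5, a=18
  k=3: m=45, d=94, a=1
  k=4: m=49, d=1, a=98
d=1 and a=2a₀=98 at k=4, so the next step gives (m, d) = (49, 94) again — its k=1 value — and the period has length 4.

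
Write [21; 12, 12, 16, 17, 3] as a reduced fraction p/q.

Fold from the inside: start with 3/1.
  17 + 1/3 = 52/3
  16 + 3/52 = 835/52
  12 + 52/835 = 10072/835
  12 + 835/10072 = 121699/10072
  21 + 10072/121699 = 2565751/121699

2565751/121699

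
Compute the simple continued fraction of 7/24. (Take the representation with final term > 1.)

[0; 3, 2, 3]

7 = 0*24 + 7
24 = 3*7 + 3
7 = 2*3 + 1
3 = 3*1 + 0  (stop)
So 7/24 = [0; 3, 2, 3].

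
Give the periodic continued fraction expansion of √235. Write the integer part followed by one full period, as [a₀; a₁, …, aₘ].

a₀ = ⌊√235⌋ = 15.
With m₀=0, d₀=1 and mₖ₊₁ = dₖaₖ − mₖ, dₖ₊₁ = (n − mₖ₊₁²)/dₖ, aₖ₊₁ = ⌊(a₀+mₖ₊₁)/dₖ₊₁⌋:
  k=1: m=15, d=10, a=3
  k=2: m=15, d=1, a=30
d=1 and a=2a₀=30 at k=2, so the next step gives (m, d) = (15, 10) again — its k=1 value — and the period has length 2.

[15; 3, 30]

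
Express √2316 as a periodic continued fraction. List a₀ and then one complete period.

[48; 8, 96]

a₀ = ⌊√2316⌋ = 48.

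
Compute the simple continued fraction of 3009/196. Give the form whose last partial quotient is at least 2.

3009 = 15·196 + 69
196 = 2·69 + 58
69 = 1·58 + 11
58 = 5·11 + 3
11 = 3·3 + 2
3 = 1·2 + 1
2 = 2·1 + 0  (stop)
So 3009/196 = [15; 2, 1, 5, 3, 1, 2].

[15; 2, 1, 5, 3, 1, 2]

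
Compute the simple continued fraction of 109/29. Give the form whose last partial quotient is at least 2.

109 = 3×29 + 22
29 = 1×22 + 7
22 = 3×7 + 1
7 = 7×1 + 0  (stop)
So 109/29 = [3; 1, 3, 7].

[3; 1, 3, 7]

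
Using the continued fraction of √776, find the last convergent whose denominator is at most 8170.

√776 = [27; 1, 5, 1, 54, …] (period length 4).
Convergents:
  p_0/q_0 = 27/1
  p_1/q_1 = 28/1
  p_2/q_2 = 167/6
  p_3/q_3 = 195/7
  p_4/q_4 = 10697/384
  p_5/q_5 = 10892/391
  p_6/q_6 = 65157/2339
  p_7/q_7 = 76049/2730
  p_8/q_8 = 4171803/149759
q_7 = 2730 ≤ 8170 < 149759 = q_8, so the answer is 76049/2730.

76049/2730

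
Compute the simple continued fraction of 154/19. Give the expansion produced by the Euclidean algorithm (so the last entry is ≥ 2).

154 = 8*19 + 2
19 = 9*2 + 1
2 = 2*1 + 0  (stop)
So 154/19 = [8; 9, 2].

[8; 9, 2]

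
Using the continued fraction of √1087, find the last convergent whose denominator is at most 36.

1088/33

√1087 = [32; 1, 31, 1, 64, …] (period length 4).
Convergents:
  p_0/q_0 = 32/1
  p_1/q_1 = 33/1
  p_2/q_2 = 1055/32
  p_3/q_3 = 1088/33
  p_4/q_4 = 70687/2144
q_3 = 33 ≤ 36 < 2144 = q_4, so the answer is 1088/33.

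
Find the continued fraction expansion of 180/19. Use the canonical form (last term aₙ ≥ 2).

180 = 9*19 + 9
19 = 2*9 + 1
9 = 9*1 + 0  (stop)
So 180/19 = [9; 2, 9].

[9; 2, 9]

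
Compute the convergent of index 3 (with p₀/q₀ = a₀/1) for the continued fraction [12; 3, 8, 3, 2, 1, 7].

Using pₖ = aₖpₖ₋₁ + pₖ₋₂, qₖ = aₖqₖ₋₁ + qₖ₋₂ (with p₋₁=1, p₋₂=0, q₋₁=0, q₋₂=1):
  k=0: a=12, p=12, q=1
  k=1: a=3, p=37, q=3
  k=2: a=8, p=308, q=25
  k=3: a=3, p=961, q=78

961/78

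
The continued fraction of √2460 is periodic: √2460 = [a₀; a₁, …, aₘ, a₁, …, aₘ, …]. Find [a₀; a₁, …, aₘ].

a₀ = ⌊√2460⌋ = 49.
With m₀=0, d₀=1 and mₖ₊₁ = dₖaₖ − mₖ, dₖ₊₁ = (n − mₖ₊₁²)/dₖ, aₖ₊₁ = ⌊(a₀+mₖ₊₁)/dₖ₊₁⌋:
  k=1: m=49, d=59, a=1
  k=2: m=10, d=40, a=1
  k=3: m=30, d=39, a=2
  k=4: m=48, d=4, a=24
  k=5: m=48, d=39, a=2
  k=6: m=30, d=40, a=1
  k=7: m=10, d=59, a=1
  k=8: m=49, d=1, a=98
d=1 and a=2a₀=98 at k=8, so the next step gives (m, d) = (49, 59) again — its k=1 value — and the period has length 8.

[49; 1, 1, 2, 24, 2, 1, 1, 98]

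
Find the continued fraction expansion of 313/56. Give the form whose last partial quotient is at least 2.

313 = 5·56 + 33
56 = 1·33 + 23
33 = 1·23 + 10
23 = 2·10 + 3
10 = 3·3 + 1
3 = 3·1 + 0  (stop)
So 313/56 = [5; 1, 1, 2, 3, 3].

[5; 1, 1, 2, 3, 3]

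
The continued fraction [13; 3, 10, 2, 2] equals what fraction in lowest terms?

2145/161

Fold from the inside: start with 2/1.
  2 + 1/2 = 5/2
  10 + 2/5 = 52/5
  3 + 5/52 = 161/52
  13 + 52/161 = 2145/161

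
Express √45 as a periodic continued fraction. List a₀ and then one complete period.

[6; 1, 2, 2, 2, 1, 12]

a₀ = ⌊√45⌋ = 6.
With m₀=0, d₀=1 and mₖ₊₁ = dₖaₖ − mₖ, dₖ₊₁ = (n − mₖ₊₁²)/dₖ, aₖ₊₁ = ⌊(a₀+mₖ₊₁)/dₖ₊₁⌋:
  k=1: m=6, d=9, a=1
  k=2: m=3, d=4, a=2
  k=3: m=5, d=5, a=2
  k=4: m=5, d=4, a=2
  k=5: m=3, d=9, a=1
  k=6: m=6, d=1, a=12
d=1 and a=2a₀=12 at k=6, so the next step gives (m, d) = (6, 9) again — its k=1 value — and the period has length 6.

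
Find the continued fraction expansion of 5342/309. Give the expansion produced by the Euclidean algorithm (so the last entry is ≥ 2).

5342 = 17×309 + 89
309 = 3×89 + 42
89 = 2×42 + 5
42 = 8×5 + 2
5 = 2×2 + 1
2 = 2×1 + 0  (stop)
So 5342/309 = [17; 3, 2, 8, 2, 2].

[17; 3, 2, 8, 2, 2]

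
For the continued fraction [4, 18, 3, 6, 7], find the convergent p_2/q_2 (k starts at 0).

Using pₖ = aₖpₖ₋₁ + pₖ₋₂, qₖ = aₖqₖ₋₁ + qₖ₋₂ (with p₋₁=1, p₋₂=0, q₋₁=0, q₋₂=1):
  k=0: a=4, p=4, q=1
  k=1: a=18, p=73, q=18
  k=2: a=3, p=223, q=55

223/55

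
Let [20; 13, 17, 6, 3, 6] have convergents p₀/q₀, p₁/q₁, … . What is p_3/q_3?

27003/1345

Using pₖ = aₖpₖ₋₁ + pₖ₋₂, qₖ = aₖqₖ₋₁ + qₖ₋₂ (with p₋₁=1, p₋₂=0, q₋₁=0, q₋₂=1):
  k=0: a=20, p=20, q=1
  k=1: a=13, p=261, q=13
  k=2: a=17, p=4457, q=222
  k=3: a=6, p=27003, q=1345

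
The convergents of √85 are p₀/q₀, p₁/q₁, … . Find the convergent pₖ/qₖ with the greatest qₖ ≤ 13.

83/9

√85 = [9; 4, 1, 1, 4, 18, …] (period length 5).
Convergents:
  p_0/q_0 = 9/1
  p_1/q_1 = 37/4
  p_2/q_2 = 46/5
  p_3/q_3 = 83/9
  p_4/q_4 = 378/41
q_3 = 9 ≤ 13 < 41 = q_4, so the answer is 83/9.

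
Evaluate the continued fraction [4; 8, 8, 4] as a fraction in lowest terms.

1105/268

Using pₖ = aₖpₖ₋₁ + pₖ₋₂ and qₖ = aₖqₖ₋₁ + qₖ₋₂:
  k=0: a=4, p=4, q=1
  k=1: a=8, p=33, q=8
  k=2: a=8, p=268, q=65
  k=3: a=4, p=1105, q=268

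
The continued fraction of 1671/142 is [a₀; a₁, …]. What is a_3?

3

1671 = 11·142 + 109   →  a_0 = 11
142 = 1·109 + 33   →  a_1 = 1
109 = 3·33 + 10   →  a_2 = 3
33 = 3·10 + 3   →  a_3 = 3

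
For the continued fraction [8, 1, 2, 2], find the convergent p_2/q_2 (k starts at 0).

26/3

Using pₖ = aₖpₖ₋₁ + pₖ₋₂, qₖ = aₖqₖ₋₁ + qₖ₋₂ (with p₋₁=1, p₋₂=0, q₋₁=0, q₋₂=1):
  k=0: a=8, p=8, q=1
  k=1: a=1, p=9, q=1
  k=2: a=2, p=26, q=3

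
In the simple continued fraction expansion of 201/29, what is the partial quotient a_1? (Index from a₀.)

201 = 6·29 + 27   →  a_0 = 6
29 = 1·27 + 2   →  a_1 = 1

1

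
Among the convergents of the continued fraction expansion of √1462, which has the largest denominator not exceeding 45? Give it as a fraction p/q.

√1462 = [38; 4, 4, 4, 76, …] (period length 4).
Convergents:
  p_0/q_0 = 38/1
  p_1/q_1 = 153/4
  p_2/q_2 = 650/17
  p_3/q_3 = 2753/72
q_2 = 17 ≤ 45 < 72 = q_3, so the answer is 650/17.

650/17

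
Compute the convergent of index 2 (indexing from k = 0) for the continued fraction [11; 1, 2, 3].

Using pₖ = aₖpₖ₋₁ + pₖ₋₂, qₖ = aₖqₖ₋₁ + qₖ₋₂ (with p₋₁=1, p₋₂=0, q₋₁=0, q₋₂=1):
  k=0: a=11, p=11, q=1
  k=1: a=1, p=12, q=1
  k=2: a=2, p=35, q=3

35/3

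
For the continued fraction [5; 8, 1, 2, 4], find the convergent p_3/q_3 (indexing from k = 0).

Using pₖ = aₖpₖ₋₁ + pₖ₋₂, qₖ = aₖqₖ₋₁ + qₖ₋₂ (with p₋₁=1, p₋₂=0, q₋₁=0, q₋₂=1):
  k=0: a=5, p=5, q=1
  k=1: a=8, p=41, q=8
  k=2: a=1, p=46, q=9
  k=3: a=2, p=133, q=26

133/26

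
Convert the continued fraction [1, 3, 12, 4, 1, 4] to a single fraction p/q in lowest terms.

Fold from the inside: start with 4/1.
  1 + 1/4 = 5/4
  4 + 4/5 = 24/5
  12 + 5/24 = 293/24
  3 + 24/293 = 903/293
  1 + 293/903 = 1196/903

1196/903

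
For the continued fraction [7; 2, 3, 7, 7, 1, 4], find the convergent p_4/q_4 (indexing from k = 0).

Using pₖ = aₖpₖ₋₁ + pₖ₋₂, qₖ = aₖqₖ₋₁ + qₖ₋₂ (with p₋₁=1, p₋₂=0, q₋₁=0, q₋₂=1):
  k=0: a=7, p=7, q=1
  k=1: a=2, p=15, q=2
  k=2: a=3, p=52, q=7
  k=3: a=7, p=379, q=51
  k=4: a=7, p=2705, q=364

2705/364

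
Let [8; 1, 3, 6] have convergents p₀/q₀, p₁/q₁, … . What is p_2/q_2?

35/4

Using pₖ = aₖpₖ₋₁ + pₖ₋₂, qₖ = aₖqₖ₋₁ + qₖ₋₂ (with p₋₁=1, p₋₂=0, q₋₁=0, q₋₂=1):
  k=0: a=8, p=8, q=1
  k=1: a=1, p=9, q=1
  k=2: a=3, p=35, q=4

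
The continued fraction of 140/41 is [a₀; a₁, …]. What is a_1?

2

140 = 3·41 + 17   →  a_0 = 3
41 = 2·17 + 7   →  a_1 = 2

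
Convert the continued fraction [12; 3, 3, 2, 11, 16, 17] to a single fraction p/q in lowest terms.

888239/72190

Fold from the inside: start with 17/1.
  16 + 1/17 = 273/17
  11 + 17/273 = 3020/273
  2 + 273/3020 = 6313/3020
  3 + 3020/6313 = 21959/6313
  3 + 6313/21959 = 72190/21959
  12 + 21959/72190 = 888239/72190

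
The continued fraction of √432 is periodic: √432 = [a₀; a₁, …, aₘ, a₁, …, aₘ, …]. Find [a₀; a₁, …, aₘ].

[20; 1, 3, 1, 1, 1, 3, 1, 40]

a₀ = ⌊√432⌋ = 20.
With m₀=0, d₀=1 and mₖ₊₁ = dₖaₖ − mₖ, dₖ₊₁ = (n − mₖ₊₁²)/dₖ, aₖ₊₁ = ⌊(a₀+mₖ₊₁)/dₖ₊₁⌋:
  k=1: m=20, d=32, a=1
  k=2: m=12, d=9, a=3
  k=3: m=15, d=23, a=1
  k=4: m=8, d=16, a=1
  k=5: m=8, d=23, a=1
  k=6: m=15, d=9, a=3
  k=7: m=12, d=32, a=1
  k=8: m=20, d=1, a=40
d=1 and a=2a₀=40 at k=8, so the next step gives (m, d) = (20, 32) again — its k=1 value — and the period has length 8.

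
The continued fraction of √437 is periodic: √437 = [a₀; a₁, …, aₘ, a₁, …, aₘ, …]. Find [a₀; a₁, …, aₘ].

[20; 1, 9, 2, 9, 1, 40]

a₀ = ⌊√437⌋ = 20.
With m₀=0, d₀=1 and mₖ₊₁ = dₖaₖ − mₖ, dₖ₊₁ = (n − mₖ₊₁²)/dₖ, aₖ₊₁ = ⌊(a₀+mₖ₊₁)/dₖ₊₁⌋:
  k=1: m=20, d=37, a=1
  k=2: m=17, d=4, a=9
  k=3: m=19, d=19, a=2
  k=4: m=19, d=4, a=9
  k=5: m=17, d=37, a=1
  k=6: m=20, d=1, a=40
d=1 and a=2a₀=40 at k=6, so the next step gives (m, d) = (20, 37) again — its k=1 value — and the period has length 6.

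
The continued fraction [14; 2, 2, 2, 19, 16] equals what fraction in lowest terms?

Using pₖ = aₖpₖ₋₁ + pₖ₋₂ and qₖ = aₖqₖ₋₁ + qₖ₋₂:
  k=0: a=14, p=14, q=1
  k=1: a=2, p=29, q=2
  k=2: a=2, p=72, q=5
  k=3: a=2, p=173, q=12
  k=4: a=19, p=3359, q=233
  k=5: a=16, p=53917, q=3740

53917/3740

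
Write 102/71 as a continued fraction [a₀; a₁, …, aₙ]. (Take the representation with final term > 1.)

[1; 2, 3, 2, 4]

102 = 1*71 + 31
71 = 2*31 + 9
31 = 3*9 + 4
9 = 2*4 + 1
4 = 4*1 + 0  (stop)
So 102/71 = [1; 2, 3, 2, 4].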